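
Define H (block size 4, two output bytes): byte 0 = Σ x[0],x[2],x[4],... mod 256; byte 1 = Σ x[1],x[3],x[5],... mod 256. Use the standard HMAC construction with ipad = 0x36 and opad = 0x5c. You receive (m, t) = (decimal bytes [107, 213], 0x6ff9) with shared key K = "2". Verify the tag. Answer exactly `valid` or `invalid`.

valid

Key "2" = 32 is 1 byte ≤ B = 4; zero-pad to 4 bytes: K' = 32 00 00 00.
K' ⊕ ipad = 04 36 36 36; K' ⊕ opad = 6e 5c 5c 5c.
Inner hash: even-index sum = 165 mod 256 = 165; odd-index sum = 321 mod 256 = 65 → a5 41.
Outer hash (recomputed tag): even-index sum = 367 mod 256 = 111; odd-index sum = 249 mod 256 = 249 → 6f f9.
Recomputed tag = 6ff9; claimed = 6ff9 → match.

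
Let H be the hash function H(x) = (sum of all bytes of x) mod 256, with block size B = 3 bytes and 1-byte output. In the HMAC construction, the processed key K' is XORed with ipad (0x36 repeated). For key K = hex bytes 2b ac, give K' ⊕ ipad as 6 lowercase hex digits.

1d9a36

Key hex bytes 2b ac is 2 bytes ≤ B = 3; zero-pad to 3 bytes: K' = 2b ac 00.
XOR each byte with 0x36: 2b⊕36=1d, ac⊕36=9a, 00⊕36=36.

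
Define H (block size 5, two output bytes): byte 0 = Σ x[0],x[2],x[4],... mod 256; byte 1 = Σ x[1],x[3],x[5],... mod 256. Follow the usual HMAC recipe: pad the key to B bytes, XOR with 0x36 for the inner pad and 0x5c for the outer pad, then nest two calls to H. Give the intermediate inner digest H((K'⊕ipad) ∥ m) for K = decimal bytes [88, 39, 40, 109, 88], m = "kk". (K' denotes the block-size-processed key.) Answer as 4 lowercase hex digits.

65d7

Key decimal bytes [88, 39, 40, 109, 88] = 58 27 28 6d 58 is exactly B = 5 bytes: K' = 58 27 28 6d 58.
K' ⊕ ipad = 6e 11 1e 5b 6e.
Inner input = 6e 11 1e 5b 6e ∥ 6b 6b.
Inner hash: even-index sum = 357 mod 256 = 101; odd-index sum = 215 mod 256 = 215 → 65 d7.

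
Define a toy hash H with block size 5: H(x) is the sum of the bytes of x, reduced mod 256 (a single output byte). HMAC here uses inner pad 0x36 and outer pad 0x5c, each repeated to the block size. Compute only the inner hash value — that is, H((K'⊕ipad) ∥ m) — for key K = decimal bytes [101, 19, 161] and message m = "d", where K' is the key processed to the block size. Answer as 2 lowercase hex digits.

Key decimal bytes [101, 19, 161] = 65 13 a1 is 3 bytes ≤ B = 5; zero-pad to 5 bytes: K' = 65 13 a1 00 00.
K' ⊕ ipad = 53 25 97 36 36.
Inner input = 53 25 97 36 36 ∥ 64.
Inner hash: sum = 83+37+151+54+54+100 = 479; mod 256 = 223 → df.

df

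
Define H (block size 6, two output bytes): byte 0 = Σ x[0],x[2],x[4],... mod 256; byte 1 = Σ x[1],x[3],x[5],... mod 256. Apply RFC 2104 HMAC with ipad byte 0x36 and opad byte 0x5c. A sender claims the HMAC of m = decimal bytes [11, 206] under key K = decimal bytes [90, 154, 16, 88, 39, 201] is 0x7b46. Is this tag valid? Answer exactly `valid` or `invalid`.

valid

Key decimal bytes [90, 154, 16, 88, 39, 201] = 5a 9a 10 58 27 c9 is exactly B = 6 bytes: K' = 5a 9a 10 58 27 c9.
K' ⊕ ipad = 6c ac 26 6e 11 ff; K' ⊕ opad = 06 c6 4c 04 7b 95.
Inner hash: even-index sum = 174 mod 256 = 174; odd-index sum = 743 mod 256 = 231 → ae e7.
Outer hash (recomputed tag): even-index sum = 379 mod 256 = 123; odd-index sum = 582 mod 256 = 70 → 7b 46.
Recomputed tag = 7b46; claimed = 7b46 → match.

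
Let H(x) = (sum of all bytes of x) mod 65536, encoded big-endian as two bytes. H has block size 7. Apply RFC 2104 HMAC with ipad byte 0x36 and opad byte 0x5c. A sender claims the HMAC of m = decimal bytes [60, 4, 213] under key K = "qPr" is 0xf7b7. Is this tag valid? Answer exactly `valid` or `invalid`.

invalid

Key "qPr" = 71 50 72 is 3 bytes ≤ B = 7; zero-pad to 7 bytes: K' = 71 50 72 00 00 00 00.
K' ⊕ ipad = 47 66 44 36 36 36 36; K' ⊕ opad = 2d 0c 2e 5c 5c 5c 5c.
Inner hash: sum = 71+102+68+54+54+54+54+60+4+213 = 734 → 02 de.
Outer hash (recomputed tag): sum = 45+12+46+92+92+92+92+2+222 = 695 → 02 b7.
Recomputed tag = 02b7; claimed = f7b7 → mismatch.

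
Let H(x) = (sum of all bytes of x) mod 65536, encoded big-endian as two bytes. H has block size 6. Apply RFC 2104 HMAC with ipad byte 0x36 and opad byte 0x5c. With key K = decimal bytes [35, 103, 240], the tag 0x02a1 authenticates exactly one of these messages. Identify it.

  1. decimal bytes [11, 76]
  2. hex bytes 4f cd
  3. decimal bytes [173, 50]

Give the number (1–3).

Key decimal bytes [35, 103, 240] = 23 67 f0 is 3 bytes ≤ B = 6; zero-pad to 6 bytes: K' = 23 67 f0 00 00 00.
K' ⊕ ipad = 15 51 c6 36 36 36; K' ⊕ opad = 7f 3b ac 5c 5c 5c.
m1: inner = H(15 51 c6 36 36 36 0b 4c) = 02 25; tag = H(7f 3b ac 5c 5c 5c 02 25) = 02a1 ← matches
m2: inner = H(15 51 c6 36 36 36 4f cd) = 02 ea; tag = H(7f 3b ac 5c 5c 5c 02 ea) = 0366
m3: inner = H(15 51 c6 36 36 36 ad 32) = 02 ad; tag = H(7f 3b ac 5c 5c 5c 02 ad) = 0329

1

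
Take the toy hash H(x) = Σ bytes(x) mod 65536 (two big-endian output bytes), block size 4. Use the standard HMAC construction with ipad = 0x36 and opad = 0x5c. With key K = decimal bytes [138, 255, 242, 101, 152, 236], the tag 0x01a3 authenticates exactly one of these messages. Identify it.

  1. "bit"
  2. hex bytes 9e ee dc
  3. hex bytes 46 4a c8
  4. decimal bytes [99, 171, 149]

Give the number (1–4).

Key decimal bytes [138, 255, 242, 101, 152, 236] = 8a ff f2 65 98 ec is 6 bytes > B = 4, so hash it first: H(key) = 04 64, then zero-pad to 4 bytes: K' = 04 64 00 00.
K' ⊕ ipad = 32 52 36 36; K' ⊕ opad = 58 38 5c 5c.
m1: inner = H(32 52 36 36 62 69 74) = 02 2f; tag = H(58 38 5c 5c 02 2f) = 0179
m2: inner = H(32 52 36 36 9e ee dc) = 03 58; tag = H(58 38 5c 5c 03 58) = 01a3 ← matches
m3: inner = H(32 52 36 36 46 4a c8) = 02 48; tag = H(58 38 5c 5c 02 48) = 0192
m4: inner = H(32 52 36 36 63 ab 95) = 02 93; tag = H(58 38 5c 5c 02 93) = 01dd

2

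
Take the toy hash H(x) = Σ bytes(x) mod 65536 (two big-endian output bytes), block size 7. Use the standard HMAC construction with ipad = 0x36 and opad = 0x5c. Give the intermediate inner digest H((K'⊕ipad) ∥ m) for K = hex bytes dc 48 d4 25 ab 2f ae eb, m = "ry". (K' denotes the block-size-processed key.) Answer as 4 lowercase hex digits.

02d1

Key hex bytes dc 48 d4 25 ab 2f ae eb is 8 bytes > B = 7, so hash it first: H(key) = 04 90, then zero-pad to 7 bytes: K' = 04 90 00 00 00 00 00.
K' ⊕ ipad = 32 a6 36 36 36 36 36.
Inner input = 32 a6 36 36 36 36 36 ∥ 72 79.
Inner hash: sum = 50+166+54+54+54+54+54+114+121 = 721 → 02 d1.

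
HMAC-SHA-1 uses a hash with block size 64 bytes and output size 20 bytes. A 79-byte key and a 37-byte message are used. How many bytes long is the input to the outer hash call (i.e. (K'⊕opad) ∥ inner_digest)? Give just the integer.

Key is 79 > 64 bytes, so it is hashed to 20 bytes then zero-padded to 64: |K'| = 64.
Outer input = (K'⊕opad) ∥ H(inner) → 64 + 20 = 84 bytes.

84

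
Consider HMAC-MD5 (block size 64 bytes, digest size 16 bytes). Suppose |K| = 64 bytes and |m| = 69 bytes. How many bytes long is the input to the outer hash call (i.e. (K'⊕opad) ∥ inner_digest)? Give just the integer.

80

Key is 64 ≤ 64 bytes, zero-padded: |K'| = 64.
Outer input = (K'⊕opad) ∥ H(inner) → 64 + 16 = 80 bytes.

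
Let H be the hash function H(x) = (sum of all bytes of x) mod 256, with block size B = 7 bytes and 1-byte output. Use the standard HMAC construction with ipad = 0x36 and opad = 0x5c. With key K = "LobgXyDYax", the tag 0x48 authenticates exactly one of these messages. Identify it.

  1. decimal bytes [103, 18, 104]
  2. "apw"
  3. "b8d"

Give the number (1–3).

Key "LobgXyDYax" = 4c 6f 62 67 58 79 44 59 61 78 is 10 bytes > B = 7, so hash it first: H(key) = cb, then zero-pad to 7 bytes: K' = cb 00 00 00 00 00 00.
K' ⊕ ipad = fd 36 36 36 36 36 36; K' ⊕ opad = 97 5c 5c 5c 5c 5c 5c.
m1: inner = H(fd 36 36 36 36 36 36 67 12 68) = 22; tag = H(97 5c 5c 5c 5c 5c 5c 22) = e1
m2: inner = H(fd 36 36 36 36 36 36 61 70 77) = 89; tag = H(97 5c 5c 5c 5c 5c 5c 89) = 48 ← matches
m3: inner = H(fd 36 36 36 36 36 36 62 38 64) = 3f; tag = H(97 5c 5c 5c 5c 5c 5c 3f) = fe

2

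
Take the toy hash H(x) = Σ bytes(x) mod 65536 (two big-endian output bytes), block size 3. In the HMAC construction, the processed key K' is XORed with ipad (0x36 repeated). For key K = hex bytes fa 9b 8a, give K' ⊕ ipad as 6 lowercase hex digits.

ccadbc

Key hex bytes fa 9b 8a is exactly B = 3 bytes: K' = fa 9b 8a.
XOR each byte with 0x36: fa⊕36=cc, 9b⊕36=ad, 8a⊕36=bc.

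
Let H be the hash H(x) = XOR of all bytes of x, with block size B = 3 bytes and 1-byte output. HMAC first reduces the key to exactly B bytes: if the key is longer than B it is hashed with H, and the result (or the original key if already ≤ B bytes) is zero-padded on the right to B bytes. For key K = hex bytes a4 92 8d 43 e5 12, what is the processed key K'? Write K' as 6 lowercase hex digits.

0f0000

|K| = 6 > B = 3, so first hash the key.
H(K): XOR a4⊕92⊕8d⊕43⊕e5⊕12 = 0f.
Zero-pad H(K) = 0f to 3 bytes: K' = 0f 00 00.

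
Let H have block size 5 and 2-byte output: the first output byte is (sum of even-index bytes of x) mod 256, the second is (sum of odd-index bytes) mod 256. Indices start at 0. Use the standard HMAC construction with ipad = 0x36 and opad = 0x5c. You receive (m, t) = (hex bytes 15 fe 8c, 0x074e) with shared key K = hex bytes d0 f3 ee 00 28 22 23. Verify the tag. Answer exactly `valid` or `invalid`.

valid

Key hex bytes d0 f3 ee 00 28 22 23 is 7 bytes > B = 5, so hash it first: H(key) = 09 15, then zero-pad to 5 bytes: K' = 09 15 00 00 00.
K' ⊕ ipad = 3f 23 36 36 36; K' ⊕ opad = 55 49 5c 5c 5c.
Inner hash: even-index sum = 425 mod 256 = 169; odd-index sum = 250 mod 256 = 250 → a9 fa.
Outer hash (recomputed tag): even-index sum = 519 mod 256 = 7; odd-index sum = 334 mod 256 = 78 → 07 4e.
Recomputed tag = 074e; claimed = 074e → match.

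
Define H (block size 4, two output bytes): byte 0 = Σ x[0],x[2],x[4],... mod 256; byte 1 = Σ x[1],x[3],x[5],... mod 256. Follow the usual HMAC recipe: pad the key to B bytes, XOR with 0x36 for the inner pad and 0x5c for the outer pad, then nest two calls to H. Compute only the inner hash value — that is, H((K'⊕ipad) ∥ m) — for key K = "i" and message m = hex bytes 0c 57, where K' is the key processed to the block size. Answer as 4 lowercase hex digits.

a1c3

Key "i" = 69 is 1 byte ≤ B = 4; zero-pad to 4 bytes: K' = 69 00 00 00.
K' ⊕ ipad = 5f 36 36 36.
Inner input = 5f 36 36 36 ∥ 0c 57.
Inner hash: even-index sum = 161 mod 256 = 161; odd-index sum = 195 mod 256 = 195 → a1 c3.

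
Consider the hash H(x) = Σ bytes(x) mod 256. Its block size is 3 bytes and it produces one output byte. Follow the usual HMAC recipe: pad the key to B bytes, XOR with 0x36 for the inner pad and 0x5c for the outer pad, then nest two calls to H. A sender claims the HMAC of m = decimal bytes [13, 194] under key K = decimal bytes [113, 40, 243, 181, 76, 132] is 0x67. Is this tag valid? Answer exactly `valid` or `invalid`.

Key decimal bytes [113, 40, 243, 181, 76, 132] = 71 28 f3 b5 4c 84 is 6 bytes > B = 3, so hash it first: H(key) = 11, then zero-pad to 3 bytes: K' = 11 00 00.
K' ⊕ ipad = 27 36 36; K' ⊕ opad = 4d 5c 5c.
Inner hash: sum = 39+54+54+13+194 = 354; mod 256 = 98 → 62.
Outer hash (recomputed tag): sum = 77+92+92+98 = 359; mod 256 = 103 → 67.
Recomputed tag = 67; claimed = 67 → match.

valid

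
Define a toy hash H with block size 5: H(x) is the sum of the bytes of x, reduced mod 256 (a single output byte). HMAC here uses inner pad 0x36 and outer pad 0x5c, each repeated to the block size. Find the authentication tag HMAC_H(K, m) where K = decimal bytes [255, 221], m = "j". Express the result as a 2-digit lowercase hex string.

Key decimal bytes [255, 221] = ff dd is 2 bytes ≤ B = 5; zero-pad to 5 bytes: K' = ff dd 00 00 00.
K' ⊕ ipad = c9 eb 36 36 36.  K' ⊕ opad = a3 81 5c 5c 5c.
Inner input = (K'⊕ipad) ∥ m = c9 eb 36 36 36 ∥ 6a.
Inner hash: sum = 201+235+54+54+54+106 = 704; mod 256 = 192 → c0.
Outer input = (K'⊕opad) ∥ inner = a3 81 5c 5c 5c ∥ c0.
Outer hash (tag): sum = 163+129+92+92+92+192 = 760; mod 256 = 248 → f8.

f8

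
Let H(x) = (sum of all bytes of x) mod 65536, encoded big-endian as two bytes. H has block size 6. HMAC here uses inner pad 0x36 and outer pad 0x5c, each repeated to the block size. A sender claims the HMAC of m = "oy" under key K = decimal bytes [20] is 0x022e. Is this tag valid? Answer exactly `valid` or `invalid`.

valid

Key decimal bytes [20] = 14 is 1 byte ≤ B = 6; zero-pad to 6 bytes: K' = 14 00 00 00 00 00.
K' ⊕ ipad = 22 36 36 36 36 36; K' ⊕ opad = 48 5c 5c 5c 5c 5c.
Inner hash: sum = 34+54+54+54+54+54+111+121 = 536 → 02 18.
Outer hash (recomputed tag): sum = 72+92+92+92+92+92+2+24 = 558 → 02 2e.
Recomputed tag = 022e; claimed = 022e → match.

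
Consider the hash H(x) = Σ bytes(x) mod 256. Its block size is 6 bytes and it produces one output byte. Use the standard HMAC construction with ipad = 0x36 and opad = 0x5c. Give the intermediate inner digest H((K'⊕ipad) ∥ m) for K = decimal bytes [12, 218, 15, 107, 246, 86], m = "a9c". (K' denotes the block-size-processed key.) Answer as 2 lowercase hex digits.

Key decimal bytes [12, 218, 15, 107, 246, 86] = 0c da 0f 6b f6 56 is exactly B = 6 bytes: K' = 0c da 0f 6b f6 56.
K' ⊕ ipad = 3a ec 39 5d c0 60.
Inner input = 3a ec 39 5d c0 60 ∥ 61 39 63.
Inner hash: sum = 58+236+57+93+192+96+97+57+99 = 985; mod 256 = 217 → d9.

d9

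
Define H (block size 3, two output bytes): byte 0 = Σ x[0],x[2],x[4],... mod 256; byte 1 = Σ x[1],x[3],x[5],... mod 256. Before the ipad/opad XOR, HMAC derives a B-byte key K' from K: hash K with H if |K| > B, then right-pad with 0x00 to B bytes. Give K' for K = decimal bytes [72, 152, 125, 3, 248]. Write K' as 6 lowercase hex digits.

bd9b00

|K| = 5 > B = 3, so first hash the key.
H(K): even-index sum = 445 mod 256 = 189; odd-index sum = 155 mod 256 = 155 → bd 9b.
Zero-pad H(K) = bd 9b to 3 bytes: K' = bd 9b 00.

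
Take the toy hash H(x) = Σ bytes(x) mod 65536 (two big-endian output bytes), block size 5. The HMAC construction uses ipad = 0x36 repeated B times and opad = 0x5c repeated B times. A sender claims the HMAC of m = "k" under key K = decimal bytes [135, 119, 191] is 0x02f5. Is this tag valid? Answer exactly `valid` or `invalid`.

Key decimal bytes [135, 119, 191] = 87 77 bf is 3 bytes ≤ B = 5; zero-pad to 5 bytes: K' = 87 77 bf 00 00.
K' ⊕ ipad = b1 41 89 36 36; K' ⊕ opad = db 2b e3 5c 5c.
Inner hash: sum = 177+65+137+54+54+107 = 594 → 02 52.
Outer hash (recomputed tag): sum = 219+43+227+92+92+2+82 = 757 → 02 f5.
Recomputed tag = 02f5; claimed = 02f5 → match.

valid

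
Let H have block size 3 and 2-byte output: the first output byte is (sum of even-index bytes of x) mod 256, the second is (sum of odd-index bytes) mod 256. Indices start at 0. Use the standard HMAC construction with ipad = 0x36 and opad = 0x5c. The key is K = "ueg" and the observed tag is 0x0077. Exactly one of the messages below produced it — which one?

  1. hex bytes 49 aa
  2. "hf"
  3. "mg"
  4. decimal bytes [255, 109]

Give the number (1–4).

Key "ueg" = 75 65 67 is exactly B = 3 bytes: K' = 75 65 67.
K' ⊕ ipad = 43 53 51; K' ⊕ opad = 29 39 3b.
m1: inner = H(43 53 51 49 aa) = 3e 9c; tag = H(29 39 3b 3e 9c) = 0077 ← matches
m2: inner = H(43 53 51 68 66) = fa bb; tag = H(29 39 3b fa bb) = 1f33
m3: inner = H(43 53 51 6d 67) = fb c0; tag = H(29 39 3b fb c0) = 2434
m4: inner = H(43 53 51 ff 6d) = 01 52; tag = H(29 39 3b 01 52) = b63a

1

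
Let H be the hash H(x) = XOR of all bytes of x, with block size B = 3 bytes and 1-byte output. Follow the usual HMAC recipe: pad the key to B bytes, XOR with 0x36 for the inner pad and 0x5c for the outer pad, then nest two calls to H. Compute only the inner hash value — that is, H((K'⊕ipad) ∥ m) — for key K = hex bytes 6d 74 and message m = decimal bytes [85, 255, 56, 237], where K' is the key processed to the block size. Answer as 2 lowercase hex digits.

Key hex bytes 6d 74 is 2 bytes ≤ B = 3; zero-pad to 3 bytes: K' = 6d 74 00.
K' ⊕ ipad = 5b 42 36.
Inner input = 5b 42 36 ∥ 55 ff 38 ed.
Inner hash: XOR 5b⊕42⊕36⊕55⊕ff⊕38⊕ed = 50.

50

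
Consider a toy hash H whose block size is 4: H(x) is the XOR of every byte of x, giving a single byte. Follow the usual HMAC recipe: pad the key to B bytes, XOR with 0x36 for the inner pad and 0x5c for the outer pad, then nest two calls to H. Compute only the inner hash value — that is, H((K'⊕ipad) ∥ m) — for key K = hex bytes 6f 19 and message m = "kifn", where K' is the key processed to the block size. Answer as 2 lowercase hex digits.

7c

Key hex bytes 6f 19 is 2 bytes ≤ B = 4; zero-pad to 4 bytes: K' = 6f 19 00 00.
K' ⊕ ipad = 59 2f 36 36.
Inner input = 59 2f 36 36 ∥ 6b 69 66 6e.
Inner hash: XOR 59⊕2f⊕36⊕36⊕6b⊕69⊕66⊕6e = 7c.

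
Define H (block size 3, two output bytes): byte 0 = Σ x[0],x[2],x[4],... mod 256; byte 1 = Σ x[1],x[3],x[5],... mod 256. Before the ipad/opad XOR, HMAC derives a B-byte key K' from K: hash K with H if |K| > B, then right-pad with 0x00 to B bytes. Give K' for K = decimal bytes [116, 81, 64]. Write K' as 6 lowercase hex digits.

Key decimal bytes [116, 81, 64] = 74 51 40 is exactly B = 3 bytes: K' = 74 51 40.

745140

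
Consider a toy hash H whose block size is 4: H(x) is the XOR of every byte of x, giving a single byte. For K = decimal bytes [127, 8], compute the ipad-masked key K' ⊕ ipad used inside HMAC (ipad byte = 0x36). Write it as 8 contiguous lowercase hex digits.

Key decimal bytes [127, 8] = 7f 08 is 2 bytes ≤ B = 4; zero-pad to 4 bytes: K' = 7f 08 00 00.
XOR each byte with 0x36: 7f⊕36=49, 08⊕36=3e, 00⊕36=36, 00⊕36=36.

493e3636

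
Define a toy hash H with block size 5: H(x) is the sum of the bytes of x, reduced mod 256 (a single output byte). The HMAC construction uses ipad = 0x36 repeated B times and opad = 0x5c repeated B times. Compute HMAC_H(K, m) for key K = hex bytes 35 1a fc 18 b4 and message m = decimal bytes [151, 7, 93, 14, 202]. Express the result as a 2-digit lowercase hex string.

f7

Key hex bytes 35 1a fc 18 b4 is exactly B = 5 bytes: K' = 35 1a fc 18 b4.
K' ⊕ ipad = 03 2c ca 2e 82.  K' ⊕ opad = 69 46 a0 44 e8.
Inner input = (K'⊕ipad) ∥ m = 03 2c ca 2e 82 ∥ 97 07 5d 0e ca.
Inner hash: sum = 3+44+202+46+130+151+7+93+14+202 = 892; mod 256 = 124 → 7c.
Outer input = (K'⊕opad) ∥ inner = 69 46 a0 44 e8 ∥ 7c.
Outer hash (tag): sum = 105+70+160+68+232+124 = 759; mod 256 = 247 → f7.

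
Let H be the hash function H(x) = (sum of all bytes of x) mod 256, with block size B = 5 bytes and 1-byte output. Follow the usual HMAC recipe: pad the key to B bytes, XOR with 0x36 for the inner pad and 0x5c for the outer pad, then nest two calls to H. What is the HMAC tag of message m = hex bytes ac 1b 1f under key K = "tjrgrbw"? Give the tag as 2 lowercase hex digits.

c0

Key "tjrgrbw" = 74 6a 72 67 72 62 77 is 7 bytes > B = 5, so hash it first: H(key) = 02, then zero-pad to 5 bytes: K' = 02 00 00 00 00.
K' ⊕ ipad = 34 36 36 36 36.  K' ⊕ opad = 5e 5c 5c 5c 5c.
Inner input = (K'⊕ipad) ∥ m = 34 36 36 36 36 ∥ ac 1b 1f.
Inner hash: sum = 52+54+54+54+54+172+27+31 = 498; mod 256 = 242 → f2.
Outer input = (K'⊕opad) ∥ inner = 5e 5c 5c 5c 5c ∥ f2.
Outer hash (tag): sum = 94+92+92+92+92+242 = 704; mod 256 = 192 → c0.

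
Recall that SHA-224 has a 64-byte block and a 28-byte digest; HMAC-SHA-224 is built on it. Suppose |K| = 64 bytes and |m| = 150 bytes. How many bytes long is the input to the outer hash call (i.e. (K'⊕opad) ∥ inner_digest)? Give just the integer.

92

Key is 64 ≤ 64 bytes, zero-padded: |K'| = 64.
Outer input = (K'⊕opad) ∥ H(inner) → 64 + 28 = 92 bytes.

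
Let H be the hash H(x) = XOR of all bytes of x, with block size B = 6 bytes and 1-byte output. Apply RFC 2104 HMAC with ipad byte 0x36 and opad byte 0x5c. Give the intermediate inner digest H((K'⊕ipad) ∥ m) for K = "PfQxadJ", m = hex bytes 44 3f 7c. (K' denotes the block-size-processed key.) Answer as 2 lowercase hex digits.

57

Key "PfQxadJ" = 50 66 51 78 61 64 4a is 7 bytes > B = 6, so hash it first: H(key) = 50, then zero-pad to 6 bytes: K' = 50 00 00 00 00 00.
K' ⊕ ipad = 66 36 36 36 36 36.
Inner input = 66 36 36 36 36 36 ∥ 44 3f 7c.
Inner hash: XOR 66⊕36⊕36⊕36⊕36⊕36⊕44⊕3f⊕7c = 57.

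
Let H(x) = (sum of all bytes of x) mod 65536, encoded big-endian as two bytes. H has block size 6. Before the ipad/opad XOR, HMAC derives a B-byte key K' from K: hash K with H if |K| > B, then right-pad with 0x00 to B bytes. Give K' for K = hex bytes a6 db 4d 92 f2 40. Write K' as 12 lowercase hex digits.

Key hex bytes a6 db 4d 92 f2 40 is exactly B = 6 bytes: K' = a6 db 4d 92 f2 40.

a6db4d92f240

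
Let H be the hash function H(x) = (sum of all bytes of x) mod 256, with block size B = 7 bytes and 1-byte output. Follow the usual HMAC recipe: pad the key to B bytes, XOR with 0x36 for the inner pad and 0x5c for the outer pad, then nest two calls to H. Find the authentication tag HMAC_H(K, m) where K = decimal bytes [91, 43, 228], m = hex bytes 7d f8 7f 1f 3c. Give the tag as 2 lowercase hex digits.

Key decimal bytes [91, 43, 228] = 5b 2b e4 is 3 bytes ≤ B = 7; zero-pad to 7 bytes: K' = 5b 2b e4 00 00 00 00.
K' ⊕ ipad = 6d 1d d2 36 36 36 36.  K' ⊕ opad = 07 77 b8 5c 5c 5c 5c.
Inner input = (K'⊕ipad) ∥ m = 6d 1d d2 36 36 36 36 ∥ 7d f8 7f 1f 3c.
Inner hash: sum = 109+29+210+54+54+54+54+125+248+127+31+60 = 1155; mod 256 = 131 → 83.
Outer input = (K'⊕opad) ∥ inner = 07 77 b8 5c 5c 5c 5c ∥ 83.
Outer hash (tag): sum = 7+119+184+92+92+92+92+131 = 809; mod 256 = 41 → 29.

29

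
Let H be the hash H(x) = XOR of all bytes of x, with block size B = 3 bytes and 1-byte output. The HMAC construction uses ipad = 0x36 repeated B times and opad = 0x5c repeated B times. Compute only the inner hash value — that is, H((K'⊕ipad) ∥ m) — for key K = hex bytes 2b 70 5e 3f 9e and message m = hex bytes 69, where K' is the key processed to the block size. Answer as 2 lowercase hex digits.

Key hex bytes 2b 70 5e 3f 9e is 5 bytes > B = 3, so hash it first: H(key) = a4, then zero-pad to 3 bytes: K' = a4 00 00.
K' ⊕ ipad = 92 36 36.
Inner input = 92 36 36 ∥ 69.
Inner hash: XOR 92⊕36⊕36⊕69 = fb.

fb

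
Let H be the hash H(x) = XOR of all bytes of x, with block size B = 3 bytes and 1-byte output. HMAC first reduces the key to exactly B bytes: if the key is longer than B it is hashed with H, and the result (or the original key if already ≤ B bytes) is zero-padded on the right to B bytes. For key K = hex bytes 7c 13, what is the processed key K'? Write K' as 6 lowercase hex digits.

Key hex bytes 7c 13 is 2 bytes ≤ B = 3; zero-pad to 3 bytes: K' = 7c 13 00.

7c1300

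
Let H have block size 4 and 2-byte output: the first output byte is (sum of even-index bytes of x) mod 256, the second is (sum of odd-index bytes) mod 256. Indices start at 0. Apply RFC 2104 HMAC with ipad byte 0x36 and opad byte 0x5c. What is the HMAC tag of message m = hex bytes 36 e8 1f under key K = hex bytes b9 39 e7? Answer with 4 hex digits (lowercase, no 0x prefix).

Key hex bytes b9 39 e7 is 3 bytes ≤ B = 4; zero-pad to 4 bytes: K' = b9 39 e7 00.
K' ⊕ ipad = 8f 0f d1 36.  K' ⊕ opad = e5 65 bb 5c.
Inner input = (K'⊕ipad) ∥ m = 8f 0f d1 36 ∥ 36 e8 1f.
Inner hash: even-index sum = 437 mod 256 = 181; odd-index sum = 301 mod 256 = 45 → b5 2d.
Outer input = (K'⊕opad) ∥ inner = e5 65 bb 5c ∥ b5 2d.
Outer hash (tag): even-index sum = 597 mod 256 = 85; odd-index sum = 238 mod 256 = 238 → 55 ee.

55ee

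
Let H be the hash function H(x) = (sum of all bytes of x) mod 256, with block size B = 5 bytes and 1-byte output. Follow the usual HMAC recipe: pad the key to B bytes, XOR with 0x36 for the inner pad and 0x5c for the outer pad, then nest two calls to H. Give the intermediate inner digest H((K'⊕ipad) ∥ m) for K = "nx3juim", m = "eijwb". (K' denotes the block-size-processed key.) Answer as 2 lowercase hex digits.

Key "nx3juim" = 6e 78 33 6a 75 69 6d is 7 bytes > B = 5, so hash it first: H(key) = ce, then zero-pad to 5 bytes: K' = ce 00 00 00 00.
K' ⊕ ipad = f8 36 36 36 36.
Inner input = f8 36 36 36 36 ∥ 65 69 6a 77 62.
Inner hash: sum = 248+54+54+54+54+101+105+106+119+98 = 993; mod 256 = 225 → e1.

e1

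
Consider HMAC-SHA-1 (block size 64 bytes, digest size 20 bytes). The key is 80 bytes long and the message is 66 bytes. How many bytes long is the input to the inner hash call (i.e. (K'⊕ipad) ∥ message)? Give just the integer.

130

Key is 80 > 64 bytes, so it is hashed to 20 bytes then zero-padded to 64: |K'| = 64.
Inner input = (K'⊕ipad) ∥ m → 64 + 66 = 130 bytes.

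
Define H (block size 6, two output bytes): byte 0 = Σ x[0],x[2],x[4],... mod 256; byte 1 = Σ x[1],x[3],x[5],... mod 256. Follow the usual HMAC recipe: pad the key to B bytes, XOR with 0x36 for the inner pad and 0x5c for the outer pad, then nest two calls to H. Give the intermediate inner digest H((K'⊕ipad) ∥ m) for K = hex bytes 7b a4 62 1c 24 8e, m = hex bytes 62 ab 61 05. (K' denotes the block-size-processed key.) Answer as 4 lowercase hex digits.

7624

Key hex bytes 7b a4 62 1c 24 8e is exactly B = 6 bytes: K' = 7b a4 62 1c 24 8e.
K' ⊕ ipad = 4d 92 54 2a 12 b8.
Inner input = 4d 92 54 2a 12 b8 ∥ 62 ab 61 05.
Inner hash: even-index sum = 374 mod 256 = 118; odd-index sum = 548 mod 256 = 36 → 76 24.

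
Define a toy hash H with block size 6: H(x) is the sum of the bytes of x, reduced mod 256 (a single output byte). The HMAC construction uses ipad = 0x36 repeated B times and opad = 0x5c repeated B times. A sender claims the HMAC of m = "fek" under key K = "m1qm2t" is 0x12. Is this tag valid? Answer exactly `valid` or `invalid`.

valid

Key "m1qm2t" = 6d 31 71 6d 32 74 is exactly B = 6 bytes: K' = 6d 31 71 6d 32 74.
K' ⊕ ipad = 5b 07 47 5b 04 42; K' ⊕ opad = 31 6d 2d 31 6e 28.
Inner hash: sum = 91+7+71+91+4+66+102+101+107 = 640; mod 256 = 128 → 80.
Outer hash (recomputed tag): sum = 49+109+45+49+110+40+128 = 530; mod 256 = 18 → 12.
Recomputed tag = 12; claimed = 12 → match.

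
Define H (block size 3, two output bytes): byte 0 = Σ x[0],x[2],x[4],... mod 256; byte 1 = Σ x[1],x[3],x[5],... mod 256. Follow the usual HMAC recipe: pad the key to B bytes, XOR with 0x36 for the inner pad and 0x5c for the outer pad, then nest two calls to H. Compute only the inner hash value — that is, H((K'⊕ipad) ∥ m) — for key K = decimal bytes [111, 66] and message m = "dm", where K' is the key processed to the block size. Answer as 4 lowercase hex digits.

fcd8

Key decimal bytes [111, 66] = 6f 42 is 2 bytes ≤ B = 3; zero-pad to 3 bytes: K' = 6f 42 00.
K' ⊕ ipad = 59 74 36.
Inner input = 59 74 36 ∥ 64 6d.
Inner hash: even-index sum = 252 mod 256 = 252; odd-index sum = 216 mod 256 = 216 → fc d8.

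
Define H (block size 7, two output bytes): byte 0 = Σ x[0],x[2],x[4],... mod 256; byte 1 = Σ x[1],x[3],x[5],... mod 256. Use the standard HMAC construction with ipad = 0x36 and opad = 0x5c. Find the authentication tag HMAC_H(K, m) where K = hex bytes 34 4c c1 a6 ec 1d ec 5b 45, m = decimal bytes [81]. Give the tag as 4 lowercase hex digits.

7bb4

Key hex bytes 34 4c c1 a6 ec 1d ec 5b 45 is 9 bytes > B = 7, so hash it first: H(key) = 12 6a, then zero-pad to 7 bytes: K' = 12 6a 00 00 00 00 00.
K' ⊕ ipad = 24 5c 36 36 36 36 36.  K' ⊕ opad = 4e 36 5c 5c 5c 5c 5c.
Inner input = (K'⊕ipad) ∥ m = 24 5c 36 36 36 36 36 ∥ 51.
Inner hash: even-index sum = 198 mod 256 = 198; odd-index sum = 281 mod 256 = 25 → c6 19.
Outer input = (K'⊕opad) ∥ inner = 4e 36 5c 5c 5c 5c 5c ∥ c6 19.
Outer hash (tag): even-index sum = 379 mod 256 = 123; odd-index sum = 436 mod 256 = 180 → 7b b4.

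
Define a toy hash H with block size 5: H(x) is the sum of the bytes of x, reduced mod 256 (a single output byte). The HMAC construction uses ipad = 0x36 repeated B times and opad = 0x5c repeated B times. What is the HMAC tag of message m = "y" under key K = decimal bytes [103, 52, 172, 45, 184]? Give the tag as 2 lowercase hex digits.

f7

Key decimal bytes [103, 52, 172, 45, 184] = 67 34 ac 2d b8 is exactly B = 5 bytes: K' = 67 34 ac 2d b8.
K' ⊕ ipad = 51 02 9a 1b 8e.  K' ⊕ opad = 3b 68 f0 71 e4.
Inner input = (K'⊕ipad) ∥ m = 51 02 9a 1b 8e ∥ 79.
Inner hash: sum = 81+2+154+27+142+121 = 527; mod 256 = 15 → 0f.
Outer input = (K'⊕opad) ∥ inner = 3b 68 f0 71 e4 ∥ 0f.
Outer hash (tag): sum = 59+104+240+113+228+15 = 759; mod 256 = 247 → f7.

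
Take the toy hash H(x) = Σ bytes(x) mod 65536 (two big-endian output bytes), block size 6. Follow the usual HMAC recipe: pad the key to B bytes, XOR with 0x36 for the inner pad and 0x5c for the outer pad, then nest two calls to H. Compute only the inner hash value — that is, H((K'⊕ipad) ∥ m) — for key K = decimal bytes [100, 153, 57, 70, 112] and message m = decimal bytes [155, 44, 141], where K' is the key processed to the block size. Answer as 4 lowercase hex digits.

0350

Key decimal bytes [100, 153, 57, 70, 112] = 64 99 39 46 70 is 5 bytes ≤ B = 6; zero-pad to 6 bytes: K' = 64 99 39 46 70 00.
K' ⊕ ipad = 52 af 0f 70 46 36.
Inner input = 52 af 0f 70 46 36 ∥ 9b 2c 8d.
Inner hash: sum = 82+175+15+112+70+54+155+44+141 = 848 → 03 50.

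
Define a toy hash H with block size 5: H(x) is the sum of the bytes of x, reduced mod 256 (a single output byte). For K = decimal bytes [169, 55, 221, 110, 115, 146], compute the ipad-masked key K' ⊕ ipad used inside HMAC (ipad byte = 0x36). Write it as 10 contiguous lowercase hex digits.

0636363636

Key decimal bytes [169, 55, 221, 110, 115, 146] = a9 37 dd 6e 73 92 is 6 bytes > B = 5, so hash it first: H(key) = 30, then zero-pad to 5 bytes: K' = 30 00 00 00 00.
XOR each byte with 0x36: 30⊕36=06, 00⊕36=36, 00⊕36=36, 00⊕36=36, 00⊕36=36.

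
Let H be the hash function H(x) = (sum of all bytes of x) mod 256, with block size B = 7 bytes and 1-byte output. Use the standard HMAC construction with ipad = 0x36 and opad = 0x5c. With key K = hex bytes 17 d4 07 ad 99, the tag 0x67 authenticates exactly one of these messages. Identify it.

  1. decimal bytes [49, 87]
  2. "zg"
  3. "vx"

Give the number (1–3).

Key hex bytes 17 d4 07 ad 99 is 5 bytes ≤ B = 7; zero-pad to 7 bytes: K' = 17 d4 07 ad 99 00 00.
K' ⊕ ipad = 21 e2 31 9b af 36 36; K' ⊕ opad = 4b 88 5b f1 c5 5c 5c.
m1: inner = H(21 e2 31 9b af 36 36 31 57) = 72; tag = H(4b 88 5b f1 c5 5c 5c 72) = 0e
m2: inner = H(21 e2 31 9b af 36 36 7a 67) = cb; tag = H(4b 88 5b f1 c5 5c 5c cb) = 67 ← matches
m3: inner = H(21 e2 31 9b af 36 36 76 78) = d8; tag = H(4b 88 5b f1 c5 5c 5c d8) = 74

2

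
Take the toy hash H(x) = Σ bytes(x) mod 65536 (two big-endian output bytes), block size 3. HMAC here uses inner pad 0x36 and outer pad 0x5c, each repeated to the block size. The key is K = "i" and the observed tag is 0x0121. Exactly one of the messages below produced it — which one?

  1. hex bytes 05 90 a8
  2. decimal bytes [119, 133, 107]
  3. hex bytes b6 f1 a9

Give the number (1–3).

Key "i" = 69 is 1 byte ≤ B = 3; zero-pad to 3 bytes: K' = 69 00 00.
K' ⊕ ipad = 5f 36 36; K' ⊕ opad = 35 5c 5c.
m1: inner = H(5f 36 36 05 90 a8) = 02 08; tag = H(35 5c 5c 02 08) = 00f7
m2: inner = H(5f 36 36 77 85 6b) = 02 32; tag = H(35 5c 5c 02 32) = 0121 ← matches
m3: inner = H(5f 36 36 b6 f1 a9) = 03 1b; tag = H(35 5c 5c 03 1b) = 010b

2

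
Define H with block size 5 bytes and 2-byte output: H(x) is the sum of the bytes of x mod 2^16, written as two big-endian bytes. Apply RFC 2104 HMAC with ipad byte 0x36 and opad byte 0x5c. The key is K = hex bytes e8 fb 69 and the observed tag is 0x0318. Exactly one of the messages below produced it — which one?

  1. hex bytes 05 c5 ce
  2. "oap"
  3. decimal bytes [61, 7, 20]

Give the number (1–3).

Key hex bytes e8 fb 69 is 3 bytes ≤ B = 5; zero-pad to 5 bytes: K' = e8 fb 69 00 00.
K' ⊕ ipad = de cd 5f 36 36; K' ⊕ opad = b4 a7 35 5c 5c.
m1: inner = H(de cd 5f 36 36 05 c5 ce) = 04 0e; tag = H(b4 a7 35 5c 5c 04 0e) = 025a
m2: inner = H(de cd 5f 36 36 6f 61 70) = 03 b6; tag = H(b4 a7 35 5c 5c 03 b6) = 0301
m3: inner = H(de cd 5f 36 36 3d 07 14) = 02 ce; tag = H(b4 a7 35 5c 5c 02 ce) = 0318 ← matches

3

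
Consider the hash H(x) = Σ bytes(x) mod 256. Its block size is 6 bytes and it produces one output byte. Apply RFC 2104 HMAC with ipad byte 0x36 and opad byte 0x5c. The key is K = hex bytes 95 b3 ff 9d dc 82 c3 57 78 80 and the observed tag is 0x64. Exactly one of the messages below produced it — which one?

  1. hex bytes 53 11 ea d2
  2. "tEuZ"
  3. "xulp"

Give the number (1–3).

Key hex bytes 95 b3 ff 9d dc 82 c3 57 78 80 is 10 bytes > B = 6, so hash it first: H(key) = 54, then zero-pad to 6 bytes: K' = 54 00 00 00 00 00.
K' ⊕ ipad = 62 36 36 36 36 36; K' ⊕ opad = 08 5c 5c 5c 5c 5c.
m1: inner = H(62 36 36 36 36 36 53 11 ea d2) = 90; tag = H(08 5c 5c 5c 5c 5c 90) = 64 ← matches
m2: inner = H(62 36 36 36 36 36 74 45 75 5a) = f8; tag = H(08 5c 5c 5c 5c 5c f8) = cc
m3: inner = H(62 36 36 36 36 36 78 75 6c 70) = 39; tag = H(08 5c 5c 5c 5c 5c 39) = 0d

1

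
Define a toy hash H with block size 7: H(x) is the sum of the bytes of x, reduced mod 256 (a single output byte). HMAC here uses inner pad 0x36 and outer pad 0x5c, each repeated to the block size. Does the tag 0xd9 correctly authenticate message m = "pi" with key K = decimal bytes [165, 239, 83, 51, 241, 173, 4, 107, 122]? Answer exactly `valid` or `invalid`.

Key decimal bytes [165, 239, 83, 51, 241, 173, 4, 107, 122] = a5 ef 53 33 f1 ad 04 6b 7a is 9 bytes > B = 7, so hash it first: H(key) = a1, then zero-pad to 7 bytes: K' = a1 00 00 00 00 00 00.
K' ⊕ ipad = 97 36 36 36 36 36 36; K' ⊕ opad = fd 5c 5c 5c 5c 5c 5c.
Inner hash: sum = 151+54+54+54+54+54+54+112+105 = 692; mod 256 = 180 → b4.
Outer hash (recomputed tag): sum = 253+92+92+92+92+92+92+180 = 985; mod 256 = 217 → d9.
Recomputed tag = d9; claimed = d9 → match.

valid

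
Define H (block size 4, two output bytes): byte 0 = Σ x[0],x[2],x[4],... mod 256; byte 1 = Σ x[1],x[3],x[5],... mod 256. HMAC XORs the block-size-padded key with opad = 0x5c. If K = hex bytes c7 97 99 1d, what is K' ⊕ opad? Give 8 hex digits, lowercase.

Key hex bytes c7 97 99 1d is exactly B = 4 bytes: K' = c7 97 99 1d.
XOR each byte with 0x5c: c7⊕5c=9b, 97⊕5c=cb, 99⊕5c=c5, 1d⊕5c=41.

9bcbc541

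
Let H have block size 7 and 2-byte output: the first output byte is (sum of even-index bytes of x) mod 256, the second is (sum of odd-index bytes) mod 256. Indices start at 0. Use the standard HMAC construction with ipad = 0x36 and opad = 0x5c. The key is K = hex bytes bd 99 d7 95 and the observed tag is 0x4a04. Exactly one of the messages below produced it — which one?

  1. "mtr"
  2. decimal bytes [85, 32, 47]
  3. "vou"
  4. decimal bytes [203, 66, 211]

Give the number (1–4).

Key hex bytes bd 99 d7 95 is 4 bytes ≤ B = 7; zero-pad to 7 bytes: K' = bd 99 d7 95 00 00 00.
K' ⊕ ipad = 8b af e1 a3 36 36 36; K' ⊕ opad = e1 c5 8b c9 5c 5c 5c.
m1: inner = H(8b af e1 a3 36 36 36 6d 74 72) = 4c 67; tag = H(e1 c5 8b c9 5c 5c 5c 4c 67) = 8b36
m2: inner = H(8b af e1 a3 36 36 36 55 20 2f) = f8 0c; tag = H(e1 c5 8b c9 5c 5c 5c f8 0c) = 30e2
m3: inner = H(8b af e1 a3 36 36 36 76 6f 75) = 47 73; tag = H(e1 c5 8b c9 5c 5c 5c 47 73) = 9731
m4: inner = H(8b af e1 a3 36 36 36 cb 42 d3) = 1a 26; tag = H(e1 c5 8b c9 5c 5c 5c 1a 26) = 4a04 ← matches

4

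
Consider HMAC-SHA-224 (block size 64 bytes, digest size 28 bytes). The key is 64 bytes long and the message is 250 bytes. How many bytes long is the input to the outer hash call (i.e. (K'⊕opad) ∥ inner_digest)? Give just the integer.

92

Key is 64 ≤ 64 bytes, zero-padded: |K'| = 64.
Outer input = (K'⊕opad) ∥ H(inner) → 64 + 28 = 92 bytes.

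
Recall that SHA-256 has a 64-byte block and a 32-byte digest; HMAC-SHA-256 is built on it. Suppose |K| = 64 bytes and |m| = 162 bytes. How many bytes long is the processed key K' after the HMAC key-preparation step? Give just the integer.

64

Key is 64 ≤ 64 bytes, zero-padded: |K'| = 64.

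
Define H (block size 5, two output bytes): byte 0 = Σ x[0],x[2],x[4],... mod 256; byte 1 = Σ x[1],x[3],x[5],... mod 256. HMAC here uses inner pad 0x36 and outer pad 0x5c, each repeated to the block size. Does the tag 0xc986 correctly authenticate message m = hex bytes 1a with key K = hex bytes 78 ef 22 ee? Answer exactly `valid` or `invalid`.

Key hex bytes 78 ef 22 ee is 4 bytes ≤ B = 5; zero-pad to 5 bytes: K' = 78 ef 22 ee 00.
K' ⊕ ipad = 4e d9 14 d8 36; K' ⊕ opad = 24 b3 7e b2 5c.
Inner hash: even-index sum = 152 mod 256 = 152; odd-index sum = 459 mod 256 = 203 → 98 cb.
Outer hash (recomputed tag): even-index sum = 457 mod 256 = 201; odd-index sum = 509 mod 256 = 253 → c9 fd.
Recomputed tag = c9fd; claimed = c986 → mismatch.

invalid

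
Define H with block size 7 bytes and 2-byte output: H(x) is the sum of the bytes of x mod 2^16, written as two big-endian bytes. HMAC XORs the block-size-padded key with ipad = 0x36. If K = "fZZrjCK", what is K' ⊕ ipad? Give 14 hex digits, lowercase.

Key "fZZrjCK" = 66 5a 5a 72 6a 43 4b is exactly B = 7 bytes: K' = 66 5a 5a 72 6a 43 4b.
XOR each byte with 0x36: 66⊕36=50, 5a⊕36=6c, 5a⊕36=6c, 72⊕36=44, 6a⊕36=5c, 43⊕36=75, 4b⊕36=7d.

506c6c445c757d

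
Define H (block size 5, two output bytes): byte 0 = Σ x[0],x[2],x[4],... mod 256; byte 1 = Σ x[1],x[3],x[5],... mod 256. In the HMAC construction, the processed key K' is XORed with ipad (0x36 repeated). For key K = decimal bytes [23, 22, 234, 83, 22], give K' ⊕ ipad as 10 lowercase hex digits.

2120dc6520

Key decimal bytes [23, 22, 234, 83, 22] = 17 16 ea 53 16 is exactly B = 5 bytes: K' = 17 16 ea 53 16.
XOR each byte with 0x36: 17⊕36=21, 16⊕36=20, ea⊕36=dc, 53⊕36=65, 16⊕36=20.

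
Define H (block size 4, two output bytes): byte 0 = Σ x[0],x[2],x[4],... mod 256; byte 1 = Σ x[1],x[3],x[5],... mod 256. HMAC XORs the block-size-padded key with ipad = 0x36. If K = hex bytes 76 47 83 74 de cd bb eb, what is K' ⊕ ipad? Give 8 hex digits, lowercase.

a4453636

Key hex bytes 76 47 83 74 de cd bb eb is 8 bytes > B = 4, so hash it first: H(key) = 92 73, then zero-pad to 4 bytes: K' = 92 73 00 00.
XOR each byte with 0x36: 92⊕36=a4, 73⊕36=45, 00⊕36=36, 00⊕36=36.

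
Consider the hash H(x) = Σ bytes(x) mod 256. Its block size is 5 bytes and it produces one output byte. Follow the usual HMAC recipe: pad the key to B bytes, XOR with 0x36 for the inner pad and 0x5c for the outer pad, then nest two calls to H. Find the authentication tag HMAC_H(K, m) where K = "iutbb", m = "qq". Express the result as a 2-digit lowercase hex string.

70

Key "iutbb" = 69 75 74 62 62 is exactly B = 5 bytes: K' = 69 75 74 62 62.
K' ⊕ ipad = 5f 43 42 54 54.  K' ⊕ opad = 35 29 28 3e 3e.
Inner input = (K'⊕ipad) ∥ m = 5f 43 42 54 54 ∥ 71 71.
Inner hash: sum = 95+67+66+84+84+113+113 = 622; mod 256 = 110 → 6e.
Outer input = (K'⊕opad) ∥ inner = 35 29 28 3e 3e ∥ 6e.
Outer hash (tag): sum = 53+41+40+62+62+110 = 368; mod 256 = 112 → 70.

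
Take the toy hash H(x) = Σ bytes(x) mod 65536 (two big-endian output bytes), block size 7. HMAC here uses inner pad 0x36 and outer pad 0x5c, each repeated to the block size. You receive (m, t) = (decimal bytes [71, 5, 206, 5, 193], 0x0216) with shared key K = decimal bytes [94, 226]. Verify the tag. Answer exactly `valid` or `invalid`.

invalid

Key decimal bytes [94, 226] = 5e e2 is 2 bytes ≤ B = 7; zero-pad to 7 bytes: K' = 5e e2 00 00 00 00 00.
K' ⊕ ipad = 68 d4 36 36 36 36 36; K' ⊕ opad = 02 be 5c 5c 5c 5c 5c.
Inner hash: sum = 104+212+54+54+54+54+54+71+5+206+5+193 = 1066 → 04 2a.
Outer hash (recomputed tag): sum = 2+190+92+92+92+92+92+4+42 = 698 → 02 ba.
Recomputed tag = 02ba; claimed = 0216 → mismatch.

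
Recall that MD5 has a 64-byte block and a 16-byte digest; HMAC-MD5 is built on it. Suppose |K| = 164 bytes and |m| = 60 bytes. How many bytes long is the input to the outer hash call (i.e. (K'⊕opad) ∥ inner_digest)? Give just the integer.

80

Key is 164 > 64 bytes, so it is hashed to 16 bytes then zero-padded to 64: |K'| = 64.
Outer input = (K'⊕opad) ∥ H(inner) → 64 + 16 = 80 bytes.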